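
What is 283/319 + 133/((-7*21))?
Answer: -118/6699 ≈ -0.017615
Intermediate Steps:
283/319 + 133/((-7*21)) = 283*(1/319) + 133/(-147) = 283/319 + 133*(-1/147) = 283/319 - 19/21 = -118/6699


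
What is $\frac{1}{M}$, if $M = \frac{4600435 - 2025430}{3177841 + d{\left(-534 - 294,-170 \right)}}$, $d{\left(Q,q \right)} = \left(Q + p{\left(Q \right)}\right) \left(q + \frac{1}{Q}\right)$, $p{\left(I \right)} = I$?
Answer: $\frac{21757}{16195} \approx 1.3434$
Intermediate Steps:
$d{\left(Q,q \right)} = 2 Q \left(q + \frac{1}{Q}\right)$ ($d{\left(Q,q \right)} = \left(Q + Q\right) \left(q + \frac{1}{Q}\right) = 2 Q \left(q + \frac{1}{Q}\right)$)
$M = \frac{16195}{21757}$ ($M = \frac{4600435 - 2025430}{3177841 + \left(2 + 2 \left(-534 - 294\right) \left(-170\right)\right)} = \frac{2575005}{3177841 + \left(2 + 2 \left(-534 - 294\right) \left(-170\right)\right)} = \frac{2575005}{3177841 + \left(2 + 2 \left(-828\right) \left(-170\right)\right)} = \frac{2575005}{3177841 + \left(2 + 281520\right)} = \frac{2575005}{3177841 + 281522} = \frac{2575005}{3459363} = 2575005 \cdot \frac{1}{3459363} = \frac{16195}{21757} \approx 0.74436$)
$\frac{1}{M} = \frac{1}{\frac{16195}{21757}} = \frac{21757}{16195}$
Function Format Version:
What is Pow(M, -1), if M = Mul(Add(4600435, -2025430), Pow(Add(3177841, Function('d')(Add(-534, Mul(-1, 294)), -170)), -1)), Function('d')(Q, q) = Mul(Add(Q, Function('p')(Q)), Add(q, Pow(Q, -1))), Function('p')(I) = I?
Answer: Rational(21757, 16195) ≈ 1.3434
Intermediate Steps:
Function('d')(Q, q) = Mul(2, Q, Add(q, Pow(Q, -1))) (Function('d')(Q, q) = Mul(Add(Q, Q), Add(q, Pow(Q, -1))) = Mul(Mul(2, Q), Add(q, Pow(Q, -1))) = Mul(2, Q, Add(q, Pow(Q, -1))))
M = Rational(16195, 21757) (M = Mul(Add(4600435, -2025430), Pow(Add(3177841, Add(2, Mul(2, Add(-534, Mul(-1, 294)), -170))), -1)) = Mul(2575005, Pow(Add(3177841, Add(2, Mul(2, Add(-534, -294), -170))), -1)) = Mul(2575005, Pow(Add(3177841, Add(2, Mul(2, -828, -170))), -1)) = Mul(2575005, Pow(Add(3177841, Add(2, 281520)), -1)) = Mul(2575005, Pow(Add(3177841, 281522), -1)) = Mul(2575005, Pow(3459363, -1)) = Mul(2575005, Rational(1, 3459363)) = Rational(16195, 21757) ≈ 0.74436)
Pow(M, -1) = Pow(Rational(16195, 21757), -1) = Rational(21757, 16195)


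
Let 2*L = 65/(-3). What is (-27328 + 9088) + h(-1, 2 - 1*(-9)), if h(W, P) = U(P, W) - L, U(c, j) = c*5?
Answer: -109045/6 ≈ -18174.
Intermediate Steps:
U(c, j) = 5*c
L = -65/6 (L = (65/(-3))/2 = (65*(-⅓))/2 = (½)*(-65/3) = -65/6 ≈ -10.833)
h(W, P) = 65/6 + 5*P (h(W, P) = 5*P - 1*(-65/6) = 5*P + 65/6 = 65/6 + 5*P)
(-27328 + 9088) + h(-1, 2 - 1*(-9)) = (-27328 + 9088) + (65/6 + 5*(2 - 1*(-9))) = -18240 + (65/6 + 5*(2 + 9)) = -18240 + (65/6 + 5*11) = -18240 + (65/6 + 55) = -18240 + 395/6 = -109045/6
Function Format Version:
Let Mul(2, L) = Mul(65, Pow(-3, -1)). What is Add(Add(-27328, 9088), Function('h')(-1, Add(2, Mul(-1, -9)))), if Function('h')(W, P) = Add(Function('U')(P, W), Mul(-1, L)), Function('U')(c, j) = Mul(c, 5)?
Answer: Rational(-109045, 6) ≈ -18174.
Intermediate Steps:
Function('U')(c, j) = Mul(5, c)
L = Rational(-65, 6) (L = Mul(Rational(1, 2), Mul(65, Pow(-3, -1))) = Mul(Rational(1, 2), Mul(65, Rational(-1, 3))) = Mul(Rational(1, 2), Rational(-65, 3)) = Rational(-65, 6) ≈ -10.833)
Function('h')(W, P) = Add(Rational(65, 6), Mul(5, P)) (Function('h')(W, P) = Add(Mul(5, P), Mul(-1, Rational(-65, 6))) = Add(Mul(5, P), Rational(65, 6)) = Add(Rational(65, 6), Mul(5, P)))
Add(Add(-27328, 9088), Function('h')(-1, Add(2, Mul(-1, -9)))) = Add(Add(-27328, 9088), Add(Rational(65, 6), Mul(5, Add(2, Mul(-1, -9))))) = Add(-18240, Add(Rational(65, 6), Mul(5, Add(2, 9)))) = Add(-18240, Add(Rational(65, 6), Mul(5, 11))) = Add(-18240, Add(Rational(65, 6), 55)) = Add(-18240, Rational(395, 6)) = Rational(-109045, 6)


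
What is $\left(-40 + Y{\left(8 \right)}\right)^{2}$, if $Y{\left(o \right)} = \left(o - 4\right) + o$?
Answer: $784$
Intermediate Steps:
$Y{\left(o \right)} = -4 + 2 o$ ($Y{\left(o \right)} = \left(-4 + o\right) + o = -4 + 2 o$)
$\left(-40 + Y{\left(8 \right)}\right)^{2} = \left(-40 + \left(-4 + 2 \cdot 8\right)\right)^{2} = \left(-40 + \left(-4 + 16\right)\right)^{2} = \left(-40 + 12\right)^{2} = \left(-28\right)^{2} = 784$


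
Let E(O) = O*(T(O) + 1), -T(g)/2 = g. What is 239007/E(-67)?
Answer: -79669/3015 ≈ -26.424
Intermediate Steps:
T(g) = -2*g
E(O) = O*(1 - 2*O) (E(O) = O*(-2*O + 1) = O*(1 - 2*O))
239007/E(-67) = 239007/((-67*(1 - 2*(-67)))) = 239007/((-67*(1 + 134))) = 239007/((-67*135)) = 239007/(-9045) = 239007*(-1/9045) = -79669/3015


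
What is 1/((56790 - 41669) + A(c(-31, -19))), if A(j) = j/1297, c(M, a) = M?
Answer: 1297/19611906 ≈ 6.6133e-5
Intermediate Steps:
A(j) = j/1297 (A(j) = j*(1/1297) = j/1297)
1/((56790 - 41669) + A(c(-31, -19))) = 1/((56790 - 41669) + (1/1297)*(-31)) = 1/(15121 - 31/1297) = 1/(19611906/1297) = 1297/19611906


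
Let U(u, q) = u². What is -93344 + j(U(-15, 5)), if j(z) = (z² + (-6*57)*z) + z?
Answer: -119444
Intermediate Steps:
j(z) = z² - 341*z (j(z) = (z² - 342*z) + z = z² - 341*z)
-93344 + j(U(-15, 5)) = -93344 + (-15)²*(-341 + (-15)²) = -93344 + 225*(-341 + 225) = -93344 + 225*(-116) = -93344 - 26100 = -119444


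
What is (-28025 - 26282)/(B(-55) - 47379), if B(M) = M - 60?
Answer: 54307/47494 ≈ 1.1434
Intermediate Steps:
B(M) = -60 + M
(-28025 - 26282)/(B(-55) - 47379) = (-28025 - 26282)/((-60 - 55) - 47379) = -54307/(-115 - 47379) = -54307/(-47494) = -54307*(-1/47494) = 54307/47494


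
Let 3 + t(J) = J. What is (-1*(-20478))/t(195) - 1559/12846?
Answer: 21896755/205536 ≈ 106.53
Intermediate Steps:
t(J) = -3 + J
(-1*(-20478))/t(195) - 1559/12846 = (-1*(-20478))/(-3 + 195) - 1559/12846 = 20478/192 - 1559*1/12846 = 20478*(1/192) - 1559/12846 = 3413/32 - 1559/12846 = 21896755/205536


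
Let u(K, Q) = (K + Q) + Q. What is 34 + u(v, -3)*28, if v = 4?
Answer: -22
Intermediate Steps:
u(K, Q) = K + 2*Q
34 + u(v, -3)*28 = 34 + (4 + 2*(-3))*28 = 34 + (4 - 6)*28 = 34 - 2*28 = 34 - 56 = -22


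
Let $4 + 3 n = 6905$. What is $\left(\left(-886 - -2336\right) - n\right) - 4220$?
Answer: $- \frac{15211}{3} \approx -5070.3$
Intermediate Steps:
$n = \frac{6901}{3}$ ($n = - \frac{4}{3} + \frac{1}{3} \cdot 6905 = - \frac{4}{3} + \frac{6905}{3} = \frac{6901}{3} \approx 2300.3$)
$\left(\left(-886 - -2336\right) - n\right) - 4220 = \left(\left(-886 - -2336\right) - \frac{6901}{3}\right) - 4220 = \left(\left(-886 + 2336\right) - \frac{6901}{3}\right) - 4220 = \left(1450 - \frac{6901}{3}\right) - 4220 = - \frac{2551}{3} - 4220 = - \frac{15211}{3}$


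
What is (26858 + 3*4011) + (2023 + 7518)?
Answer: 48432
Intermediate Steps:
(26858 + 3*4011) + (2023 + 7518) = (26858 + 12033) + 9541 = 38891 + 9541 = 48432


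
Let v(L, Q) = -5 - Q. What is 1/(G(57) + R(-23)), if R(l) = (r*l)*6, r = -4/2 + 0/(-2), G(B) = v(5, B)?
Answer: 1/214 ≈ 0.0046729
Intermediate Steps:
G(B) = -5 - B
r = -2 (r = -4*½ + 0*(-½) = -2 + 0 = -2)
R(l) = -12*l (R(l) = -2*l*6 = -12*l)
1/(G(57) + R(-23)) = 1/((-5 - 1*57) - 12*(-23)) = 1/((-5 - 57) + 276) = 1/(-62 + 276) = 1/214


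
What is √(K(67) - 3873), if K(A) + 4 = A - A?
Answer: I*√3877 ≈ 62.266*I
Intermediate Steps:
K(A) = -4 (K(A) = -4 + (A - A) = -4 + 0 = -4)
√(K(67) - 3873) = √(-4 - 3873) = √(-3877) = I*√3877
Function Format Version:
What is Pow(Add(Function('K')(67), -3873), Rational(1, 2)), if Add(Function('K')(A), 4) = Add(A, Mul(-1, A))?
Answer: Mul(I, Pow(3877, Rational(1, 2))) ≈ Mul(62.266, I)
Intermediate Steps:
Function('K')(A) = -4 (Function('K')(A) = Add(-4, Add(A, Mul(-1, A))) = Add(-4, 0) = -4)
Pow(Add(Function('K')(67), -3873), Rational(1, 2)) = Pow(Add(-4, -3873), Rational(1, 2)) = Pow(-3877, Rational(1, 2)) = Mul(I, Pow(3877, Rational(1, 2)))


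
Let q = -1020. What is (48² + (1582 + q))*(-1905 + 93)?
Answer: -5193192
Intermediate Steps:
(48² + (1582 + q))*(-1905 + 93) = (48² + (1582 - 1020))*(-1905 + 93) = (2304 + 562)*(-1812) = 2866*(-1812) = -5193192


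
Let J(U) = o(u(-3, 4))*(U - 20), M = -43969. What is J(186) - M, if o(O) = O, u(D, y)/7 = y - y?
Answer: 43969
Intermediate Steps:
u(D, y) = 0 (u(D, y) = 7*(y - y) = 7*0 = 0)
J(U) = 0 (J(U) = 0*(U - 20) = 0*(-20 + U) = 0)
J(186) - M = 0 - 1*(-43969) = 0 + 43969 = 43969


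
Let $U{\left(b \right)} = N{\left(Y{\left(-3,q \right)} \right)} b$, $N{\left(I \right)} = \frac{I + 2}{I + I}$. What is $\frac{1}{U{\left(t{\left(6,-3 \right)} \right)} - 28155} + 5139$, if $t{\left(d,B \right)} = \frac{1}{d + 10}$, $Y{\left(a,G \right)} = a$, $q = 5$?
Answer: $\frac{13890095085}{2702879} \approx 5139.0$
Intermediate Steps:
$N{\left(I \right)} = \frac{2 + I}{2 I}$
$t{\left(d,B \right)} = \frac{1}{10 + d}$
$U{\left(b \right)} = \frac{b}{6}$ ($U{\left(b \right)} = \frac{2 - 3}{2 \left(-3\right)} b = \frac{1}{2} \left(- \frac{1}{3}\right) \left(-1\right) b = \frac{b}{6}$)
$\frac{1}{U{\left(t{\left(6,-3 \right)} \right)} - 28155} + 5139 = \frac{1}{\frac{1}{6 \left(10 + 6\right)} - 28155} + 5139 = \frac{1}{\frac{1}{6 \cdot 16} - 28155} + 5139 = \frac{1}{\frac{1}{6} \cdot \frac{1}{16} - 28155} + 5139 = \frac{1}{\frac{1}{96} - 28155} + 5139 = \frac{1}{- \frac{2702879}{96}} + 5139 = - \frac{96}{2702879} + 5139 = \frac{13890095085}{2702879}$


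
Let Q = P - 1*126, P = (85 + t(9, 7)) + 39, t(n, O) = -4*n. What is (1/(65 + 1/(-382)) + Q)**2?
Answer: 889475334400/616479241 ≈ 1442.8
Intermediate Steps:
P = 88 (P = (85 - 4*9) + 39 = (85 - 36) + 39 = 49 + 39 = 88)
Q = -38 (Q = 88 - 1*126 = 88 - 126 = -38)
(1/(65 + 1/(-382)) + Q)**2 = (1/(65 + 1/(-382)) - 38)**2 = (1/(65 - 1/382) - 38)**2 = (1/(24829/382) - 38)**2 = (382/24829 - 38)**2 = (-943120/24829)**2 = 889475334400/616479241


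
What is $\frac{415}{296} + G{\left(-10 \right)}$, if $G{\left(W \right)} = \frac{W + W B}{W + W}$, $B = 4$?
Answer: $\frac{1155}{296} \approx 3.902$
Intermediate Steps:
$G{\left(W \right)} = \frac{5}{2}$ ($G{\left(W \right)} = \frac{W + W 4}{W + W} = \frac{W + 4 W}{2 W} = 5 W \frac{1}{2 W} = \frac{5}{2}$)
$\frac{415}{296} + G{\left(-10 \right)} = \frac{415}{296} + \frac{5}{2} = \frac{1155}{296}$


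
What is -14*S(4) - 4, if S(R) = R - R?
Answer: -4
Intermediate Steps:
S(R) = 0
-14*S(4) - 4 = -14*0 - 4 = 0 - 4 = -4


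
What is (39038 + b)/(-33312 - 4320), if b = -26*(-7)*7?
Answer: -5039/4704 ≈ -1.0712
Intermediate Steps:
b = 1274 (b = 182*7 = 1274)
(39038 + b)/(-33312 - 4320) = (39038 + 1274)/(-33312 - 4320) = 40312/(-37632) = 40312*(-1/37632) = -5039/4704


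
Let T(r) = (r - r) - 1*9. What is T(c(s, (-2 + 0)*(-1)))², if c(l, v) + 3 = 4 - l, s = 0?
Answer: 81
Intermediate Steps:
c(l, v) = 1 - l (c(l, v) = -3 + (4 - l) = 1 - l)
T(r) = -9 (T(r) = 0 - 9 = -9)
T(c(s, (-2 + 0)*(-1)))² = (-9)² = 81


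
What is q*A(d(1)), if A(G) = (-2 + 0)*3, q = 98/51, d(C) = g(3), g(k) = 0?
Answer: -196/17 ≈ -11.529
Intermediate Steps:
d(C) = 0
q = 98/51 (q = 98*(1/51) = 98/51 ≈ 1.9216)
A(G) = -6 (A(G) = -2*3 = -6)
q*A(d(1)) = (98/51)*(-6) = -196/17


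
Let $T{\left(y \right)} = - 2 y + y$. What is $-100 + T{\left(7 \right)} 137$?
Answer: $-1059$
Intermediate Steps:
$T{\left(y \right)} = - y$
$-100 + T{\left(7 \right)} 137 = -100 + \left(-1\right) 7 \cdot 137 = -100 - 959 = -1059$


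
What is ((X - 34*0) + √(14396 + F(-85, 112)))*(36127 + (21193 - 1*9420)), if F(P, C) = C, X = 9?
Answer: 431100 + 287400*√403 ≈ 6.2006e+6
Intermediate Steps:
((X - 34*0) + √(14396 + F(-85, 112)))*(36127 + (21193 - 1*9420)) = ((9 - 34*0) + √(14396 + 112))*(36127 + (21193 - 1*9420)) = ((9 + 0) + √14508)*(36127 + (21193 - 9420)) = (9 + 6*√403)*(36127 + 11773) = (9 + 6*√403)*47900 = 431100 + 287400*√403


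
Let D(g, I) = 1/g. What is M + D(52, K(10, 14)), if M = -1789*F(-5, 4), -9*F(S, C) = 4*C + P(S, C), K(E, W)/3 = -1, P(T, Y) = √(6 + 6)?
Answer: 1488457/468 + 3578*√3/9 ≈ 3869.1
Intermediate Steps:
P(T, Y) = 2*√3 (P(T, Y) = √12 = 2*√3)
K(E, W) = -3 (K(E, W) = 3*(-1) = -3)
F(S, C) = -4*C/9 - 2*√3/9 (F(S, C) = -(4*C + 2*√3)/9 = -(2*√3 + 4*C)/9 = -4*C/9 - 2*√3/9)
M = 28624/9 + 3578*√3/9 (M = -1789*(-4/9*4 - 2*√3/9) = -1789*(-16/9 - 2*√3/9) = 28624/9 + 3578*√3/9 ≈ 3869.0)
M + D(52, K(10, 14)) = (28624/9 + 3578*√3/9) + 1/52 = 1488457/468 + 3578*√3/9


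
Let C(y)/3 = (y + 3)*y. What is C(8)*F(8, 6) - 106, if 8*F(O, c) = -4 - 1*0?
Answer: -238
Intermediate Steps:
F(O, c) = -½ (F(O, c) = (-4 - 1*0)/8 = (-4 + 0)/8 = (⅛)*(-4) = -½)
C(y) = 3*y*(3 + y) (C(y) = 3*((y + 3)*y) = 3*((3 + y)*y) = 3*(y*(3 + y)) = 3*y*(3 + y))
C(8)*F(8, 6) - 106 = (3*8*(3 + 8))*(-½) - 106 = (3*8*11)*(-½) - 106 = 264*(-½) - 106 = -132 - 106 = -238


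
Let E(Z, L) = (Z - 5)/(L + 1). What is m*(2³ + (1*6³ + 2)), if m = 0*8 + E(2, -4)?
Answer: 226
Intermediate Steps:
E(Z, L) = (-5 + Z)/(1 + L)
m = 1 (m = 0*8 + (-5 + 2)/(1 - 4) = 0 - 3/(-3) = 0 - ⅓*(-3) = 0 + 1 = 1)
m*(2³ + (1*6³ + 2)) = 1*(2³ + (1*6³ + 2)) = 1*(8 + (1*216 + 2)) = 1*(8 + (216 + 2)) = 1*(8 + 218) = 1*226 = 226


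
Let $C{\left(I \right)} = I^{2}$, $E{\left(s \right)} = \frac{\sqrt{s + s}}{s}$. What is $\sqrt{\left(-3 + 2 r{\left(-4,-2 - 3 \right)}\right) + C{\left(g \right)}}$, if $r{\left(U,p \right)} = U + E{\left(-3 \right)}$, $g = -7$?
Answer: $\frac{\sqrt{342 - 6 i \sqrt{6}}}{3} \approx 6.1658 - 0.13242 i$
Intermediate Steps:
$E{\left(s \right)} = \frac{\sqrt{2}}{\sqrt{s}}$ ($E{\left(s \right)} = \frac{\sqrt{2 s}}{s} = \frac{\sqrt{2} \sqrt{s}}{s} = \frac{\sqrt{2}}{\sqrt{s}}$)
$r{\left(U,p \right)} = U - \frac{i \sqrt{6}}{3}$ ($r{\left(U,p \right)} = U + \frac{\sqrt{2}}{i \sqrt{3}} = U + \sqrt{2} \left(- \frac{i \sqrt{3}}{3}\right) = U - \frac{i \sqrt{6}}{3}$)
$\sqrt{\left(-3 + 2 r{\left(-4,-2 - 3 \right)}\right) + C{\left(g \right)}} = \sqrt{\left(-3 + 2 \left(-4 - \frac{i \sqrt{6}}{3}\right)\right) + \left(-7\right)^{2}} = \sqrt{\left(-3 - \left(8 + \frac{2 i \sqrt{6}}{3}\right)\right) + 49} = \sqrt{\left(-11 - \frac{2 i \sqrt{6}}{3}\right) + 49} = \sqrt{38 - \frac{2 i \sqrt{6}}{3}}$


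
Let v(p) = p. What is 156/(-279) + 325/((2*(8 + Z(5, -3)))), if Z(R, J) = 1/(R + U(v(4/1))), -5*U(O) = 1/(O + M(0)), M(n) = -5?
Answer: 127283/6603 ≈ 19.277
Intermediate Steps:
U(O) = -1/(5*(-5 + O)) (U(O) = -1/(5*(O - 5)) = -1/(5*(-5 + O)))
Z(R, J) = 1/(⅕ + R) (Z(R, J) = 1/(R - 1/(-25 + 5*(4/1))) = 1/(R - 1/(-25 + 5*(4*1))) = 1/(R - 1/(-25 + 5*4)) = 1/(R - 1/(-25 + 20)) = 1/(R - 1/(-5)) = 1/(R - 1*(-⅕)) = 1/(R + ⅕) = 1/(⅕ + R))
156/(-279) + 325/((2*(8 + Z(5, -3)))) = 156/(-279) + 325/((2*(8 + 5/(1 + 5*5)))) = 156*(-1/279) + 325/((2*(8 + 5/(1 + 25)))) = -52/93 + 325/((2*(8 + 5/26))) = -52/93 + 325/((2*(213/26))) = -52/93 + 325/(213/13) = -52/93 + 325*(13/213) = -52/93 + 4225/213 = 127283/6603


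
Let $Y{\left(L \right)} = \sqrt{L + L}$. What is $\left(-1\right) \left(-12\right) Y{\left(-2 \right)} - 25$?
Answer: $-25 + 24 i \approx -25.0 + 24.0 i$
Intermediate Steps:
$Y{\left(L \right)} = \sqrt{2} \sqrt{L}$ ($Y{\left(L \right)} = \sqrt{2 L} = \sqrt{2} \sqrt{L}$)
$\left(-1\right) \left(-12\right) Y{\left(-2 \right)} - 25 = \left(-1\right) \left(-12\right) \sqrt{2} \sqrt{-2} - 25 = 12 \sqrt{2} i \sqrt{2} - 25 = 12 \cdot 2 i - 25 = 24 i - 25 = -25 + 24 i$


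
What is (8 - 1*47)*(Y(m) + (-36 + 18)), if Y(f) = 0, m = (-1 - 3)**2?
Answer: 702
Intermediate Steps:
m = 16 (m = (-4)**2 = 16)
(8 - 1*47)*(Y(m) + (-36 + 18)) = (8 - 1*47)*(0 + (-36 + 18)) = (8 - 47)*(0 - 18) = -39*(-18) = 702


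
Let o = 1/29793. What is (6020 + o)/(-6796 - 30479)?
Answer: -179353861/1110534075 ≈ -0.16150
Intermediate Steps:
o = 1/29793 ≈ 3.3565e-5
(6020 + o)/(-6796 - 30479) = (6020 + 1/29793)/(-6796 - 30479) = (179353861/29793)/(-37275) = (179353861/29793)*(-1/37275) = -179353861/1110534075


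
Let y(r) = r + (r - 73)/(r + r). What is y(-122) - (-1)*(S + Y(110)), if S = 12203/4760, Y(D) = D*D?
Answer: 3478908513/290360 ≈ 11981.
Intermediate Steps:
Y(D) = D²
S = 12203/4760 (S = 12203*(1/4760) = 12203/4760 ≈ 2.5637)
y(r) = r + (-73 + r)/(2*r) (y(r) = r + (-73 + r)/((2*r)) = r + (-73 + r)*(1/(2*r)) = r + (-73 + r)/(2*r))
y(-122) - (-1)*(S + Y(110)) = (½ - 122 - 73/2/(-122)) - (-1)*(12203/4760 + 110²) = (½ - 122 - 73/2*(-1/122)) - (-1)*(12203/4760 + 12100) = (½ - 122 + 73/244) - (-1)*57608203/4760 = -29573/244 - 1*(-57608203/4760) = -29573/244 + 57608203/4760 = 3478908513/290360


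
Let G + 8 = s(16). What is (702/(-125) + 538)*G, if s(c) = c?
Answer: 532384/125 ≈ 4259.1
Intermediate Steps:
G = 8 (G = -8 + 16 = 8)
(702/(-125) + 538)*G = (702/(-125) + 538)*8 = (702*(-1/125) + 538)*8 = (-702/125 + 538)*8 = (66548/125)*8 = 532384/125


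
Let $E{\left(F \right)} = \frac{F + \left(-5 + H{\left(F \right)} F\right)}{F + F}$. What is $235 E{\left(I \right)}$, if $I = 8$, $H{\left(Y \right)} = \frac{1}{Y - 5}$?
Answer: $\frac{3995}{48} \approx 83.229$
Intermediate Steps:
$H{\left(Y \right)} = \frac{1}{-5 + Y}$
$E{\left(F \right)} = \frac{-5 + F + \frac{F}{-5 + F}}{2 F}$ ($E{\left(F \right)} = \frac{F + \left(-5 + \frac{F}{-5 + F}\right)}{F + F} = \frac{F + \left(-5 + \frac{F}{-5 + F}\right)}{2 F} = \left(-5 + F + \frac{F}{-5 + F}\right) \frac{1}{2 F} = \frac{-5 + F + \frac{F}{-5 + F}}{2 F}$)
$235 E{\left(I \right)} = 235 \frac{25 + 8^{2} - 72}{2 \cdot 8 \left(-5 + 8\right)} = 235 \cdot \frac{1}{2} \cdot \frac{1}{8} \cdot \frac{1}{3} \left(25 + 64 - 72\right) = 235 \cdot \frac{1}{2} \cdot \frac{1}{8} \cdot \frac{1}{3} \cdot 17 = 235 \cdot \frac{17}{48} = \frac{3995}{48}$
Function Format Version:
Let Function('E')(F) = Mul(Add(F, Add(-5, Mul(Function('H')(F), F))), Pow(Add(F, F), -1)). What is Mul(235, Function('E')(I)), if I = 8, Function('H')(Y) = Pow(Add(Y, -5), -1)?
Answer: Rational(3995, 48) ≈ 83.229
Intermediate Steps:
Function('H')(Y) = Pow(Add(-5, Y), -1)
Function('E')(F) = Mul(Rational(1, 2), Pow(F, -1), Add(-5, F, Mul(F, Pow(Add(-5, F), -1)))) (Function('E')(F) = Mul(Add(F, Add(-5, Mul(Pow(Add(-5, F), -1), F))), Pow(Add(F, F), -1)) = Mul(Add(F, Add(-5, Mul(F, Pow(Add(-5, F), -1)))), Pow(Mul(2, F), -1)) = Mul(Add(-5, F, Mul(F, Pow(Add(-5, F), -1))), Mul(Rational(1, 2), Pow(F, -1))) = Mul(Rational(1, 2), Pow(F, -1), Add(-5, F, Mul(F, Pow(Add(-5, F), -1)))))
Mul(235, Function('E')(I)) = Mul(235, Mul(Rational(1, 2), Pow(8, -1), Pow(Add(-5, 8), -1), Add(25, Pow(8, 2), Mul(-9, 8)))) = Mul(235, Mul(Rational(1, 2), Rational(1, 8), Pow(3, -1), Add(25, 64, -72))) = Mul(235, Mul(Rational(1, 2), Rational(1, 8), Rational(1, 3), 17)) = Mul(235, Rational(17, 48)) = Rational(3995, 48)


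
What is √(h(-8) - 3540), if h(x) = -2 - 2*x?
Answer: I*√3526 ≈ 59.38*I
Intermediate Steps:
√(h(-8) - 3540) = √((-2 - 2*(-8)) - 3540) = √((-2 + 16) - 3540) = √(14 - 3540) = √(-3526) = I*√3526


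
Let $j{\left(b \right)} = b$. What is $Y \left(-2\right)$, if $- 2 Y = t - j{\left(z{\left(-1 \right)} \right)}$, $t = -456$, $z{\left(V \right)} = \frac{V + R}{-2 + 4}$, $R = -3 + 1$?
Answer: $- \frac{909}{2} \approx -454.5$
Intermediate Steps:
$R = -2$
$z{\left(V \right)} = -1 + \frac{V}{2}$ ($z{\left(V \right)} = \frac{V - 2}{-2 + 4} = \frac{-2 + V}{2} = \left(-2 + V\right) \frac{1}{2} = -1 + \frac{V}{2}$)
$Y = \frac{909}{4}$ ($Y = - \frac{-456 - \left(-1 + \frac{1}{2} \left(-1\right)\right)}{2} = - \frac{-456 - \left(-1 - \frac{1}{2}\right)}{2} = - \frac{-456 - - \frac{3}{2}}{2} = - \frac{-456 + \frac{3}{2}}{2} = \left(- \frac{1}{2}\right) \left(- \frac{909}{2}\right) = \frac{909}{4} \approx 227.25$)
$Y \left(-2\right) = \frac{909}{4} \left(-2\right) = - \frac{909}{2}$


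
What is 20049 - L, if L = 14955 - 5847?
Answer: 10941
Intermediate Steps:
L = 9108
20049 - L = 20049 - 1*9108 = 20049 - 9108 = 10941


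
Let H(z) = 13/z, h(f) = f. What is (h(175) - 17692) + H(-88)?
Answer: -1541509/88 ≈ -17517.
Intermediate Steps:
(h(175) - 17692) + H(-88) = (175 - 17692) + 13/(-88) = -17517 + 13*(-1/88) = -17517 - 13/88 = -1541509/88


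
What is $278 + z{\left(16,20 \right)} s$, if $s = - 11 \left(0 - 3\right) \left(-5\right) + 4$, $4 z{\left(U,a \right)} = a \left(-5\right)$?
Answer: $4303$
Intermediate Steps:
$z{\left(U,a \right)} = - \frac{5 a}{4}$ ($z{\left(U,a \right)} = \frac{a \left(-5\right)}{4} = \frac{\left(-5\right) a}{4} = - \frac{5 a}{4}$)
$s = -161$ ($s = - 11 \left(\left(-3\right) \left(-5\right)\right) + 4 = \left(-11\right) 15 + 4 = -165 + 4 = -161$)
$278 + z{\left(16,20 \right)} s = 278 + \left(- \frac{5}{4}\right) 20 \left(-161\right) = 278 - -4025 = 278 + 4025 = 4303$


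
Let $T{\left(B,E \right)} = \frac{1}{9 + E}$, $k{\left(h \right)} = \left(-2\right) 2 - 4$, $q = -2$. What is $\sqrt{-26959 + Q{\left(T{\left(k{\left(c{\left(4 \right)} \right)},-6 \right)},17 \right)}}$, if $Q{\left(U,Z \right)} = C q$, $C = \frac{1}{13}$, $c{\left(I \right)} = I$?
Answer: $\frac{3 i \sqrt{506233}}{13} \approx 164.19 i$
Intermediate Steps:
$C = \frac{1}{13} \approx 0.076923$
$k{\left(h \right)} = -8$ ($k{\left(h \right)} = -4 - 4 = -8$)
$Q{\left(U,Z \right)} = - \frac{2}{13}$ ($Q{\left(U,Z \right)} = \frac{1}{13} \left(-2\right) = - \frac{2}{13}$)
$\sqrt{-26959 + Q{\left(T{\left(k{\left(c{\left(4 \right)} \right)},-6 \right)},17 \right)}} = \sqrt{-26959 - \frac{2}{13}} = \sqrt{- \frac{350469}{13}} = \frac{3 i \sqrt{506233}}{13}$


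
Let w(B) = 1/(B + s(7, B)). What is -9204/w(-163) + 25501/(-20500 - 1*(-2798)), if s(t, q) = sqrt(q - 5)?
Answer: 26557435403/17702 - 18408*I*sqrt(42) ≈ 1.5003e+6 - 1.193e+5*I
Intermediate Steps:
s(t, q) = sqrt(-5 + q)
w(B) = 1/(B + sqrt(-5 + B))
-9204/w(-163) + 25501/(-20500 - 1*(-2798)) = -(-1500252 + 9204*sqrt(-5 - 163)) + 25501/(-20500 - 1*(-2798)) = -(-1500252 + 18408*I*sqrt(42)) + 25501/(-20500 + 2798) = -(-1500252 + 18408*I*sqrt(42)) + 25501/(-17702) = -9204*(-163 + 2*I*sqrt(42)) + 25501*(-1/17702) = (1500252 - 18408*I*sqrt(42)) - 25501/17702 = 26557435403/17702 - 18408*I*sqrt(42)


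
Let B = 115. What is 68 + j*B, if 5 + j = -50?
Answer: -6257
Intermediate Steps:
j = -55 (j = -5 - 50 = -55)
68 + j*B = 68 - 55*115 = 68 - 6325 = -6257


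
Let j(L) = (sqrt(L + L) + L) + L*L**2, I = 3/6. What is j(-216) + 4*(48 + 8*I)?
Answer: -10077704 + 12*I*sqrt(3) ≈ -1.0078e+7 + 20.785*I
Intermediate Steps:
I = 1/2 (I = 3*(1/6) = 1/2 ≈ 0.50000)
j(L) = L + L**3 + sqrt(2)*sqrt(L) (j(L) = (sqrt(2*L) + L) + L**3 = (sqrt(2)*sqrt(L) + L) + L**3 = (L + sqrt(2)*sqrt(L)) + L**3 = L + L**3 + sqrt(2)*sqrt(L))
j(-216) + 4*(48 + 8*I) = (-216 + (-216)**3 + sqrt(2)*sqrt(-216)) + 4*(48 + 8*(1/2)) = (-216 - 10077696 + sqrt(2)*(6*I*sqrt(6))) + 4*(48 + 4) = (-216 - 10077696 + 12*I*sqrt(3)) + 4*52 = (-10077912 + 12*I*sqrt(3)) + 208 = -10077704 + 12*I*sqrt(3)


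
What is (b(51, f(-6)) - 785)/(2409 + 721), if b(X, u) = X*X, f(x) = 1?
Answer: 908/1565 ≈ 0.58019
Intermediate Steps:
b(X, u) = X²
(b(51, f(-6)) - 785)/(2409 + 721) = (51² - 785)/(2409 + 721) = (2601 - 785)/3130 = 1816*(1/3130) = 908/1565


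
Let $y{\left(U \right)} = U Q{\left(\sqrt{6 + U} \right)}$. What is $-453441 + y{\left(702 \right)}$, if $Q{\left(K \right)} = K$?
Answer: $-453441 + 1404 \sqrt{177} \approx -4.3476 \cdot 10^{5}$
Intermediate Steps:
$y{\left(U \right)} = U \sqrt{6 + U}$
$-453441 + y{\left(702 \right)} = -453441 + 702 \sqrt{6 + 702} = -453441 + 702 \sqrt{708} = -453441 + 702 \cdot 2 \sqrt{177} = -453441 + 1404 \sqrt{177}$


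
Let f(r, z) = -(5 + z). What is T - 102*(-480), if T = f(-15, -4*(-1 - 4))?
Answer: 48935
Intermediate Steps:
f(r, z) = -5 - z
T = -25 (T = -5 - (-4)*(-1 - 4) = -5 - (-4)*(-5) = -5 - 1*20 = -5 - 20 = -25)
T - 102*(-480) = -25 - 102*(-480) = -25 + 48960 = 48935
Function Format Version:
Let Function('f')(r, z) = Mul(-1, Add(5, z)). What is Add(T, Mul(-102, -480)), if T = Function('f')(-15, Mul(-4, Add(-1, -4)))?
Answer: 48935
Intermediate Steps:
Function('f')(r, z) = Add(-5, Mul(-1, z))
T = -25 (T = Add(-5, Mul(-1, Mul(-4, Add(-1, -4)))) = Add(-5, Mul(-1, Mul(-4, -5))) = Add(-5, Mul(-1, 20)) = Add(-5, -20) = -25)
Add(T, Mul(-102, -480)) = Add(-25, Mul(-102, -480)) = Add(-25, 48960) = 48935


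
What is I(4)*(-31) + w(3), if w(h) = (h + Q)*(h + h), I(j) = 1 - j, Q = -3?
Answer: 93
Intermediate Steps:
w(h) = 2*h*(-3 + h) (w(h) = (h - 3)*(h + h) = (-3 + h)*(2*h) = 2*h*(-3 + h))
I(4)*(-31) + w(3) = (1 - 1*4)*(-31) + 2*3*(-3 + 3) = (1 - 4)*(-31) + 2*3*0 = -3*(-31) + 0 = 93 + 0 = 93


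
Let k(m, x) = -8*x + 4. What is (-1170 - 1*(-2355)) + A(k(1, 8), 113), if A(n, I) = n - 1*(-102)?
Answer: 1227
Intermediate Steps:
k(m, x) = 4 - 8*x
A(n, I) = 102 + n (A(n, I) = n + 102 = 102 + n)
(-1170 - 1*(-2355)) + A(k(1, 8), 113) = (-1170 - 1*(-2355)) + (102 + (4 - 8*8)) = (-1170 + 2355) + (102 + (4 - 64)) = 1185 + (102 - 60) = 1185 + 42 = 1227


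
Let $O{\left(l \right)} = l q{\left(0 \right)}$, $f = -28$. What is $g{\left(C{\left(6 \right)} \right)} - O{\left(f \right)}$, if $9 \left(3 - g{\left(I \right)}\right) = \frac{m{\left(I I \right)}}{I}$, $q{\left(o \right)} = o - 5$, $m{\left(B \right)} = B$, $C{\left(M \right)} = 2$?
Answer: $- \frac{1235}{9} \approx -137.22$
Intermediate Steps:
$q{\left(o \right)} = -5 + o$
$g{\left(I \right)} = 3 - \frac{I}{9}$ ($g{\left(I \right)} = 3 - \frac{I I \frac{1}{I}}{9} = 3 - \frac{I^{2} \frac{1}{I}}{9} = 3 - \frac{I}{9}$)
$O{\left(l \right)} = - 5 l$ ($O{\left(l \right)} = l \left(-5 + 0\right) = l \left(-5\right) = - 5 l$)
$g{\left(C{\left(6 \right)} \right)} - O{\left(f \right)} = \left(3 - \frac{2}{9}\right) - \left(-5\right) \left(-28\right) = \left(3 - \frac{2}{9}\right) - 140 = \frac{25}{9} - 140 = - \frac{1235}{9}$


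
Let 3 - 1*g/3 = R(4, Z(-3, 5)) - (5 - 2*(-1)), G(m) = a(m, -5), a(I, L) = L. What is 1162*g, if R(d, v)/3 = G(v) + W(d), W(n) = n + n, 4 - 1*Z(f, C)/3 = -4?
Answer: 3486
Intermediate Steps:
Z(f, C) = 24 (Z(f, C) = 12 - 3*(-4) = 12 + 12 = 24)
G(m) = -5
W(n) = 2*n
R(d, v) = -15 + 6*d (R(d, v) = 3*(-5 + 2*d) = -15 + 6*d)
g = 3 (g = 9 - 3*((-15 + 6*4) - (5 - 2*(-1))) = 9 - 3*((-15 + 24) - (5 + 2)) = 9 - 3*(9 - 1*7) = 9 - 3*(9 - 7) = 9 - 3*2 = 9 - 6 = 3)
1162*g = 1162*3 = 3486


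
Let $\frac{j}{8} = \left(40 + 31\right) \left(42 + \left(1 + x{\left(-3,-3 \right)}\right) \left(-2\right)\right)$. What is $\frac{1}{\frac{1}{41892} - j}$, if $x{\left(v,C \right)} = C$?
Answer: $- \frac{41892}{1094554175} \approx -3.8273 \cdot 10^{-5}$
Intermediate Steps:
$j = 26128$ ($j = 8 \left(40 + 31\right) \left(42 + \left(1 - 3\right) \left(-2\right)\right) = 8 \cdot 71 \left(42 - -4\right) = 8 \cdot 71 \left(42 + 4\right) = 8 \cdot 71 \cdot 46 = 8 \cdot 3266 = 26128$)
$\frac{1}{\frac{1}{41892} - j} = \frac{1}{\frac{1}{41892} - 26128} = \frac{1}{- \frac{1094554175}{41892}} = - \frac{41892}{1094554175}$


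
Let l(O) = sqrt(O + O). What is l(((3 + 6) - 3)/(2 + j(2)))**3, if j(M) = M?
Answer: 3*sqrt(3) ≈ 5.1962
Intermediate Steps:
l(O) = sqrt(2)*sqrt(O) (l(O) = sqrt(2*O) = sqrt(2)*sqrt(O))
l(((3 + 6) - 3)/(2 + j(2)))**3 = (sqrt(2)*sqrt(((3 + 6) - 3)/(2 + 2)))**3 = (sqrt(2)*sqrt((9 - 3)/4))**3 = (sqrt(2)*sqrt(6*(1/4)))**3 = (sqrt(2)*sqrt(3/2))**3 = (sqrt(2)*(sqrt(6)/2))**3 = (sqrt(3))**3 = 3*sqrt(3)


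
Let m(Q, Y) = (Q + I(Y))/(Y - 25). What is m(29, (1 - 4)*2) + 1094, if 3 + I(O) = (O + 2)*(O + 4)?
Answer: 33880/31 ≈ 1092.9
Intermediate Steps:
I(O) = -3 + (2 + O)*(4 + O) (I(O) = -3 + (O + 2)*(O + 4) = -3 + (2 + O)*(4 + O))
m(Q, Y) = (5 + Q + Y² + 6*Y)/(-25 + Y) (m(Q, Y) = (Q + (5 + Y² + 6*Y))/(Y - 25) = (5 + Q + Y² + 6*Y)/(-25 + Y))
m(29, (1 - 4)*2) + 1094 = (5 + 29 + ((1 - 4)*2)² + 6*((1 - 4)*2))/(-25 + (1 - 4)*2) + 1094 = (5 + 29 + (-3*2)² + 6*(-3*2))/(-25 - 3*2) + 1094 = (5 + 29 + (-6)² + 6*(-6))/(-25 - 6) + 1094 = (5 + 29 + 36 - 36)/(-31) + 1094 = -1/31*34 + 1094 = -34/31 + 1094 = 33880/31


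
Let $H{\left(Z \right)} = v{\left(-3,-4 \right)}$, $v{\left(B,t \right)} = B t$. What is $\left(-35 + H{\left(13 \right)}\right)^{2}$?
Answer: $529$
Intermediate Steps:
$H{\left(Z \right)} = 12$ ($H{\left(Z \right)} = \left(-3\right) \left(-4\right) = 12$)
$\left(-35 + H{\left(13 \right)}\right)^{2} = \left(-35 + 12\right)^{2} = \left(-23\right)^{2} = 529$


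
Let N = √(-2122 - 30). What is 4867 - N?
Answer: 4867 - 2*I*√538 ≈ 4867.0 - 46.39*I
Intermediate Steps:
N = 2*I*√538 (N = √(-2152) = 2*I*√538 ≈ 46.39*I)
4867 - N = 4867 - 2*I*√538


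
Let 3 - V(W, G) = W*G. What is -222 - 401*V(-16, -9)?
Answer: 56319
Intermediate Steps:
V(W, G) = 3 - G*W (V(W, G) = 3 - W*G = 3 - G*W)
-222 - 401*V(-16, -9) = -222 - 401*(3 - 1*(-9)*(-16)) = -222 - 401*(3 - 144) = -222 - 401*(-141) = -222 + 56541 = 56319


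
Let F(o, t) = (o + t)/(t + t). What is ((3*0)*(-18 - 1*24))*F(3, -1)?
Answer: 0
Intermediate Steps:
F(o, t) = (o + t)/(2*t) (F(o, t) = (o + t)/((2*t)) = (o + t)*(1/(2*t)) = (o + t)/(2*t))
((3*0)*(-18 - 1*24))*F(3, -1) = ((3*0)*(-18 - 1*24))*((½)*(3 - 1)/(-1)) = (0*(-18 - 24))*((½)*(-1)*2) = (0*(-42))*(-1) = 0*(-1) = 0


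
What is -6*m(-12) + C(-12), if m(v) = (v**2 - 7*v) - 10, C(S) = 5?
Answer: -1303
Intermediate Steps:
m(v) = -10 + v**2 - 7*v
-6*m(-12) + C(-12) = -6*(-10 + (-12)**2 - 7*(-12)) + 5 = -6*(-10 + 144 + 84) + 5 = -6*218 + 5 = -1308 + 5 = -1303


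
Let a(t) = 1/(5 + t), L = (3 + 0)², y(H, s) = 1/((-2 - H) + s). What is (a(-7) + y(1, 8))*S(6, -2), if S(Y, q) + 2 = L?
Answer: -21/10 ≈ -2.1000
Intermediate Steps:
y(H, s) = 1/(-2 + s - H)
L = 9 (L = 3² = 9)
S(Y, q) = 7 (S(Y, q) = -2 + 9 = 7)
(a(-7) + y(1, 8))*S(6, -2) = (1/(5 - 7) + 1/(-2 + 8 - 1*1))*7 = (1/(-2) + 1/(-2 + 8 - 1))*7 = (-½ + 1/5)*7 = (-½ + ⅕)*7 = -3/10*7 = -21/10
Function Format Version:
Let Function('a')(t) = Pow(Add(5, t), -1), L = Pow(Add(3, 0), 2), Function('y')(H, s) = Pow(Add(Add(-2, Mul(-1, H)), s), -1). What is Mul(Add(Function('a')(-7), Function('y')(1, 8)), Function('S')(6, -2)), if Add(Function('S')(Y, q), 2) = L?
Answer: Rational(-21, 10) ≈ -2.1000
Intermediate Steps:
Function('y')(H, s) = Pow(Add(-2, s, Mul(-1, H)), -1)
L = 9 (L = Pow(3, 2) = 9)
Function('S')(Y, q) = 7 (Function('S')(Y, q) = Add(-2, 9) = 7)
Mul(Add(Function('a')(-7), Function('y')(1, 8)), Function('S')(6, -2)) = Mul(Add(Pow(Add(5, -7), -1), Pow(Add(-2, 8, Mul(-1, 1)), -1)), 7) = Mul(Add(Pow(-2, -1), Pow(Add(-2, 8, -1), -1)), 7) = Mul(Add(Rational(-1, 2), Pow(5, -1)), 7) = Mul(Add(Rational(-1, 2), Rational(1, 5)), 7) = Mul(Rational(-3, 10), 7) = Rational(-21, 10)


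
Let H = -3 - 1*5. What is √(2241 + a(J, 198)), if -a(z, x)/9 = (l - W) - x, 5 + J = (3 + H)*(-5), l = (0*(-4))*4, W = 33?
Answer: 12*√30 ≈ 65.727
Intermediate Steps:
H = -8 (H = -3 - 5 = -8)
l = 0 (l = 0*4 = 0)
J = 20 (J = -5 + (3 - 8)*(-5) = -5 - 5*(-5) = -5 + 25 = 20)
a(z, x) = 297 + 9*x (a(z, x) = -9*((0 - 1*33) - x) = -9*((0 - 33) - x) = -9*(-33 - x) = 297 + 9*x)
√(2241 + a(J, 198)) = √(2241 + (297 + 9*198)) = √(2241 + (297 + 1782)) = √(2241 + 2079) = √4320 = 12*√30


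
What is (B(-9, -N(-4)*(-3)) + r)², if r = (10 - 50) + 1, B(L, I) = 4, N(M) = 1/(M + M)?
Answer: 1225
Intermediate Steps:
N(M) = 1/(2*M)
r = -39 (r = -40 + 1 = -39)
(B(-9, -N(-4)*(-3)) + r)² = (4 - 39)² = (-35)² = 1225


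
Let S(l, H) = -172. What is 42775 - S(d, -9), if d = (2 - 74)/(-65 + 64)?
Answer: 42947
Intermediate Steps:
d = 72 (d = -72/(-1) = -72*(-1) = 72)
42775 - S(d, -9) = 42775 - 1*(-172) = 42775 + 172 = 42947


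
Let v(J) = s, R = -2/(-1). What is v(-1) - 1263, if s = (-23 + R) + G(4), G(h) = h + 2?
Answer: -1278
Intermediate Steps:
G(h) = 2 + h
R = 2 (R = -2*(-1) = 2)
s = -15 (s = (-23 + 2) + (2 + 4) = -21 + 6 = -15)
v(J) = -15
v(-1) - 1263 = -15 - 1263 = -1278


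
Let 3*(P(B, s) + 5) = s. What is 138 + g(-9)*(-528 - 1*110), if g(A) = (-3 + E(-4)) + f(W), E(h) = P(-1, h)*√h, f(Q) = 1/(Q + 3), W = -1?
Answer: 1733 + 24244*I/3 ≈ 1733.0 + 8081.3*I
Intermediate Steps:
P(B, s) = -5 + s/3
f(Q) = 1/(3 + Q)
E(h) = √h*(-5 + h/3) (E(h) = (-5 + h/3)*√h = √h*(-5 + h/3))
g(A) = -5/2 - 38*I/3 (g(A) = (-3 + √(-4)*(-15 - 4)/3) + 1/(3 - 1) = (-3 + (⅓)*(2*I)*(-19)) + 1/2 = (-3 - 38*I/3) + ½ = -5/2 - 38*I/3)
138 + g(-9)*(-528 - 1*110) = 138 + (-5/2 - 38*I/3)*(-528 - 1*110) = 138 + (-5/2 - 38*I/3)*(-528 - 110) = 138 + (-5/2 - 38*I/3)*(-638) = 138 + (1595 + 24244*I/3) = 1733 + 24244*I/3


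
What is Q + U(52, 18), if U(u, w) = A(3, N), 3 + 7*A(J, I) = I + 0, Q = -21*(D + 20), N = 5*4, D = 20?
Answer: -5863/7 ≈ -837.57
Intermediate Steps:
N = 20
Q = -840 (Q = -21*(20 + 20) = -21*40 = -840)
A(J, I) = -3/7 + I/7 (A(J, I) = -3/7 + (I + 0)/7 = -3/7 + I/7)
U(u, w) = 17/7 (U(u, w) = -3/7 + (1/7)*20 = -3/7 + 20/7 = 17/7)
Q + U(52, 18) = -840 + 17/7 = -5863/7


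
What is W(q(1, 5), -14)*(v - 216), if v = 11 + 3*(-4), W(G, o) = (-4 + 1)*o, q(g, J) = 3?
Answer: -9114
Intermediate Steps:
W(G, o) = -3*o
v = -1 (v = 11 - 12 = -1)
W(q(1, 5), -14)*(v - 216) = (-3*(-14))*(-1 - 216) = 42*(-217) = -9114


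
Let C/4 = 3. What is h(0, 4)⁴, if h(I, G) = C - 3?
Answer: 6561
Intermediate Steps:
C = 12 (C = 4*3 = 12)
h(I, G) = 9 (h(I, G) = 12 - 3 = 9)
h(0, 4)⁴ = 9⁴ = 6561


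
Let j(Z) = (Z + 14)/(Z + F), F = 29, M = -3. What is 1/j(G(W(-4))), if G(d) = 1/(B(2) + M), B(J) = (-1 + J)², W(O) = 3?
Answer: 19/9 ≈ 2.1111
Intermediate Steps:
G(d) = -½ (G(d) = 1/((-1 + 2)² - 3) = 1/(1² - 3) = 1/(1 - 3) = 1/(-2) = -½)
j(Z) = (14 + Z)/(29 + Z) (j(Z) = (Z + 14)/(Z + 29) = (14 + Z)/(29 + Z))
1/j(G(W(-4))) = 1/((14 - ½)/(29 - ½)) = 1/((27/2)/(57/2)) = 1/((2/57)*(27/2)) = 1/(9/19) = 19/9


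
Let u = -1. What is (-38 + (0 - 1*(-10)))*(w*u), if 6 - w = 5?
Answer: 28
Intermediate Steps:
w = 1 (w = 6 - 1*5 = 6 - 5 = 1)
(-38 + (0 - 1*(-10)))*(w*u) = (-38 + (0 - 1*(-10)))*(1*(-1)) = (-38 + (0 + 10))*(-1) = (-38 + 10)*(-1) = -28*(-1) = 28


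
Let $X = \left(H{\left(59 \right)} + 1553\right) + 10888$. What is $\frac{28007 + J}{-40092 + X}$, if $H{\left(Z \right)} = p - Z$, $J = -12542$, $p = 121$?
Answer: $- \frac{15465}{27589} \approx -0.56055$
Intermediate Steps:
$H{\left(Z \right)} = 121 - Z$
$X = 12503$ ($X = \left(\left(121 - 59\right) + 1553\right) + 10888 = \left(62 + 1553\right) + 10888 = 1615 + 10888 = 12503$)
$\frac{28007 + J}{-40092 + X} = \frac{28007 - 12542}{-40092 + 12503} = \frac{15465}{-27589} = 15465 \left(- \frac{1}{27589}\right) = - \frac{15465}{27589}$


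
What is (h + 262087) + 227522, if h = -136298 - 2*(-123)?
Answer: 353557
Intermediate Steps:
h = -136052 (h = -136298 - 1*(-246) = -136298 + 246 = -136052)
(h + 262087) + 227522 = (-136052 + 262087) + 227522 = 126035 + 227522 = 353557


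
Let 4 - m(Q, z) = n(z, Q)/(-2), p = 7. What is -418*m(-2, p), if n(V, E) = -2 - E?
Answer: -1672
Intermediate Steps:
m(Q, z) = 3 - Q/2 (m(Q, z) = 4 - (-2 - Q)/(-2) = 4 - (-2 - Q)*(-1)/2 = 4 - (1 + Q/2) = 4 + (-1 - Q/2) = 3 - Q/2)
-418*m(-2, p) = -418*(3 - ½*(-2)) = -418*(3 + 1) = -418*4 = -1672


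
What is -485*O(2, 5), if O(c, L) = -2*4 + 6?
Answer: 970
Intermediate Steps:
O(c, L) = -2 (O(c, L) = -8 + 6 = -2)
-485*O(2, 5) = -485*(-2) = 970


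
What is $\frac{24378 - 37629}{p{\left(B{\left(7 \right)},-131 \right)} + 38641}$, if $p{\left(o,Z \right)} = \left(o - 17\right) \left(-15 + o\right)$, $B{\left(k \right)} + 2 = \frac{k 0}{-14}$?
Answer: $- \frac{4417}{12988} \approx -0.34008$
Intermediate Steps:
$B{\left(k \right)} = -2$ ($B{\left(k \right)} = -2 + \frac{k 0}{-14} = -2 + 0 \left(- \frac{1}{14}\right) = -2 + 0 = -2$)
$p{\left(o,Z \right)} = \left(-17 + o\right) \left(-15 + o\right)$
$\frac{24378 - 37629}{p{\left(B{\left(7 \right)},-131 \right)} + 38641} = \frac{24378 - 37629}{\left(255 + \left(-2\right)^{2} - -64\right) + 38641} = - \frac{13251}{\left(255 + 4 + 64\right) + 38641} = - \frac{13251}{323 + 38641} = - \frac{13251}{38964} = \left(-13251\right) \frac{1}{38964} = - \frac{4417}{12988}$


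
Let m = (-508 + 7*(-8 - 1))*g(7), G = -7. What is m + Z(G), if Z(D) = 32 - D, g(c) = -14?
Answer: 8033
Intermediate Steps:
m = 7994 (m = (-508 + 7*(-8 - 1))*(-14) = (-508 + 7*(-9))*(-14) = (-508 - 63)*(-14) = -571*(-14) = 7994)
m + Z(G) = 7994 + (32 - 1*(-7)) = 7994 + (32 + 7) = 7994 + 39 = 8033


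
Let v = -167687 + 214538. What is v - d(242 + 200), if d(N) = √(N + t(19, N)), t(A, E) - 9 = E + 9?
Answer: 46851 - √902 ≈ 46821.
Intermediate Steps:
t(A, E) = 18 + E (t(A, E) = 9 + (E + 9) = 9 + (9 + E) = 18 + E)
d(N) = √(18 + 2*N) (d(N) = √(N + (18 + N)) = √(18 + 2*N))
v = 46851
v - d(242 + 200) = 46851 - √(18 + 2*(242 + 200)) = 46851 - √(18 + 2*442) = 46851 - √(18 + 884) = 46851 - √902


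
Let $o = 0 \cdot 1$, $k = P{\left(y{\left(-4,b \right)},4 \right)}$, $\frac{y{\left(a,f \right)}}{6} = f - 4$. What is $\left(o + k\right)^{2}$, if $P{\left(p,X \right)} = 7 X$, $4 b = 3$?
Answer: $784$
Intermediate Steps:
$b = \frac{3}{4}$ ($b = \frac{1}{4} \cdot 3 = \frac{3}{4} \approx 0.75$)
$y{\left(a,f \right)} = -24 + 6 f$ ($y{\left(a,f \right)} = 6 \left(f - 4\right) = 6 \left(-4 + f\right) = -24 + 6 f$)
$k = 28$ ($k = 7 \cdot 4 = 28$)
$o = 0$
$\left(o + k\right)^{2} = \left(0 + 28\right)^{2} = 28^{2} = 784$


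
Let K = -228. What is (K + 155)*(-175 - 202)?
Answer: 27521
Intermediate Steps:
(K + 155)*(-175 - 202) = (-228 + 155)*(-175 - 202) = -73*(-377) = 27521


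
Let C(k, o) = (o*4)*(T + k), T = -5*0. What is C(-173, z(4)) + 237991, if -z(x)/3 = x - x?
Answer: 237991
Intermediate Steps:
T = 0
z(x) = 0 (z(x) = -3*(x - x) = -3*0 = 0)
C(k, o) = 4*k*o (C(k, o) = (o*4)*(0 + k) = (4*o)*k = 4*k*o)
C(-173, z(4)) + 237991 = 4*(-173)*0 + 237991 = 0 + 237991 = 237991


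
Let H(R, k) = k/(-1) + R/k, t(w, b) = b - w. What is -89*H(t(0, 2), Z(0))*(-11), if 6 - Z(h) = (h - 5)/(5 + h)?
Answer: -46013/7 ≈ -6573.3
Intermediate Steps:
Z(h) = 6 - (-5 + h)/(5 + h) (Z(h) = 6 - (h - 5)/(5 + h) = 6 - (-5 + h)/(5 + h))
H(R, k) = -k + R/k (H(R, k) = k*(-1) + R/k = -k + R/k)
-89*H(t(0, 2), Z(0))*(-11) = -89*(-5*(7 + 0)/(5 + 0) + (2 - 1*0)/((5*(7 + 0)/(5 + 0))))*(-11) = -89*(-5*7/5 + (2 + 0)/((5*7/5)))*(-11) = -89*(-5*7/5 + 2/((5*(⅕)*7)))*(-11) = -89*(-1*7 + 2/7)*(-11) = -89*(-7 + 2*(⅐))*(-11) = -89*(-7 + 2/7)*(-11) = -89*(-47/7)*(-11) = (4183/7)*(-11) = -46013/7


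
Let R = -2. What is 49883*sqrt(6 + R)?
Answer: 99766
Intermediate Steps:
49883*sqrt(6 + R) = 49883*sqrt(6 - 2) = 49883*sqrt(4) = 49883*2 = 99766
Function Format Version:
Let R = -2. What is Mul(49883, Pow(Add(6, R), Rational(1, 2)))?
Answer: 99766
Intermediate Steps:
Mul(49883, Pow(Add(6, R), Rational(1, 2))) = Mul(49883, Pow(Add(6, -2), Rational(1, 2))) = Mul(49883, Pow(4, Rational(1, 2))) = Mul(49883, 2) = 99766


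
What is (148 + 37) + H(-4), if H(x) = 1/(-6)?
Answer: 1109/6 ≈ 184.83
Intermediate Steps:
H(x) = -⅙
(148 + 37) + H(-4) = (148 + 37) - ⅙ = 185 - ⅙ = 1109/6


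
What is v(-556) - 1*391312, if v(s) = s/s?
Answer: -391311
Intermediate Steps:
v(s) = 1
v(-556) - 1*391312 = 1 - 1*391312 = 1 - 391312 = -391311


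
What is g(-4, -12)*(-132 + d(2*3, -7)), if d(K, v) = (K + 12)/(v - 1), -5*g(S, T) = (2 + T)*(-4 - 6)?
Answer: 2685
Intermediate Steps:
g(S, T) = 4 + 2*T (g(S, T) = -(2 + T)*(-4 - 6)/5 = -(2 + T)*(-10)/5 = -(-20 - 10*T)/5 = 4 + 2*T)
d(K, v) = (12 + K)/(-1 + v)
g(-4, -12)*(-132 + d(2*3, -7)) = (4 + 2*(-12))*(-132 + (12 + 2*3)/(-1 - 7)) = (4 - 24)*(-132 + (12 + 6)/(-8)) = -20*(-132 - 1/8*18) = -20*(-132 - 9/4) = -20*(-537/4) = 2685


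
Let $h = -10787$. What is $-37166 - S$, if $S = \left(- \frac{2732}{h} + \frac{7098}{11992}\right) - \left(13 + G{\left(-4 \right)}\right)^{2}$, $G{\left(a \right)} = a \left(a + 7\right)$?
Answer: $- \frac{2403844198715}{64678852} \approx -37166.0$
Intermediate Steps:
$G{\left(a \right)} = a \left(7 + a\right)$
$S = - \frac{10014717}{64678852}$ ($S = \left(- \frac{2732}{-10787} + \frac{7098}{11992}\right) - \left(13 - 4 \left(7 - 4\right)\right)^{2} = \left(\left(-2732\right) \left(- \frac{1}{10787}\right) + 7098 \cdot \frac{1}{11992}\right) - \left(13 - 12\right)^{2} = \left(\frac{2732}{10787} + \frac{3549}{5996}\right) - \left(13 - 12\right)^{2} = \frac{54664135}{64678852} - 1^{2} = \frac{54664135}{64678852} - 1 = - \frac{10014717}{64678852} \approx -0.15484$)
$-37166 - S = -37166 - - \frac{10014717}{64678852} = -37166 + \frac{10014717}{64678852} = - \frac{2403844198715}{64678852}$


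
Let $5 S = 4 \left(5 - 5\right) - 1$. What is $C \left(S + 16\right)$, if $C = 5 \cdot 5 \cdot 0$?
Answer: $0$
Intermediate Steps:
$C = 0$ ($C = 25 \cdot 0 = 0$)
$S = - \frac{1}{5}$ ($S = \frac{4 \left(5 - 5\right) - 1}{5} = \frac{4 \cdot 0 - 1}{5} = \frac{0 - 1}{5} = \frac{1}{5} \left(-1\right) = - \frac{1}{5} \approx -0.2$)
$C \left(S + 16\right) = 0 \left(- \frac{1}{5} + 16\right) = 0 \cdot \frac{79}{5} = 0$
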